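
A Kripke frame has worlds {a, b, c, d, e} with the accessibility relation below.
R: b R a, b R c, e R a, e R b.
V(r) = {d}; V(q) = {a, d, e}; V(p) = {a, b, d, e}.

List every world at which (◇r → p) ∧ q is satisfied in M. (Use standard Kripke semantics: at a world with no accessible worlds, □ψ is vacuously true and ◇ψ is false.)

Let φ = (◇r → p) ∧ q. Evaluate φ at each world:
  a (successors ∅): φ is true.
  b (successors {a, c}): φ is false.
  c (successors ∅): φ is false.
  d (successors ∅): φ is true.
  e (successors {a, b}): φ is true.
For instance, at e:
  At e: ◇r → p is true, q is true, so (◇r → p) ∧ q is true.
    At e: ◇r is false, p is true, so ◇r → p is true.
      At e: ◇r requires r at some successor in {a, b}.
        At a: r is false.
        At b: r is false.
      So ◇r is false at e.
Satisfying worlds: {a, d, e}

a, d, e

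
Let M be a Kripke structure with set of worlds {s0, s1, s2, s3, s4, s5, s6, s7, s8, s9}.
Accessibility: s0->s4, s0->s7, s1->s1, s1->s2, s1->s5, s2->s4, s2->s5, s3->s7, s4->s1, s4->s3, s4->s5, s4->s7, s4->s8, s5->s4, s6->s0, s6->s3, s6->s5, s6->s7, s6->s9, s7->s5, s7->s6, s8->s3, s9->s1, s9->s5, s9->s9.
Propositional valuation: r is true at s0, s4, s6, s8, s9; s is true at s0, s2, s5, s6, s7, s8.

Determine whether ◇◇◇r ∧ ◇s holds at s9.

Recall that ◇ψ holds at a world iff ψ holds at some accessible world.
At s9: ◇◇◇r is true, ◇s is true, so ◇◇◇r ∧ ◇s is true.
  At s9: ◇◇◇r requires ◇◇r at some successor in {s1, s5, s9}.
    ◇◇r holds at s1, so ◇◇◇r is true at s9.
      At s1: ◇◇r requires ◇r at some successor in {s1, s2, s5}.
        ◇r holds at s2, so ◇◇r is true at s1.
  At s9: ◇s requires s at some successor in {s1, s5, s9}.
    s holds at s5, so ◇s is true at s9.

Yes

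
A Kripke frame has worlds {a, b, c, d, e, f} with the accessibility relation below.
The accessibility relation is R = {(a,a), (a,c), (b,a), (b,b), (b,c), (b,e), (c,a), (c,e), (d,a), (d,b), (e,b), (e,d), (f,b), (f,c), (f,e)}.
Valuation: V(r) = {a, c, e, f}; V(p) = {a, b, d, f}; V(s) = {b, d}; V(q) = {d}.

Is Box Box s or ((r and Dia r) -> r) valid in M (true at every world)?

Let φ = Box Box s or ((r and Dia r) -> r). Evaluate φ at each world:
  a (successors {a, c}): φ is true.
  b (successors {a, b, c, e}): φ is true.
  c (successors {a, e}): φ is true.
  d (successors {a, b}): φ is true.
  e (successors {b, d}): φ is true.
  f (successors {b, c, e}): φ is true.
For instance, at f:
  At f: Box Box s is false, (r and Dia r) -> r is true, so Box Box s or ((r and Dia r) -> r) is true.
    At f: Box Box s requires Box s at every successor {b, c, e}.
      Box s fails at b, so Box Box s is false at f.
    At f: r and Dia r is true, r is true, so (r and Dia r) -> r is true.
      At f: r is true, Dia r is true, so r and Dia r is true.

Yes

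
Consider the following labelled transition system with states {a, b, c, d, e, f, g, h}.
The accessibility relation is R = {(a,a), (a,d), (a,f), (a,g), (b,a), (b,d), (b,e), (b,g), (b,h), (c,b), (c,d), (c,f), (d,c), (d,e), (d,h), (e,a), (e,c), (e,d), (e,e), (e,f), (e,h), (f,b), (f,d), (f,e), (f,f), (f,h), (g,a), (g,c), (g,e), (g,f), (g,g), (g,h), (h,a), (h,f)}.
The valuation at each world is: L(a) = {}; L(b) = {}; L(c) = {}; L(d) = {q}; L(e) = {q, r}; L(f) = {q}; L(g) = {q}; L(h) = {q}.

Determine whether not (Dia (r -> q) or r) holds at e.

At e: Dia (r -> q) or r is true, so not (Dia (r -> q) or r) is false.
  At e: Dia (r -> q) is true, r is true, so Dia (r -> q) or r is true.
    At e: Dia (r -> q) requires r -> q at some successor in {a, c, d, e, f, h}.
      r -> q holds at a, so Dia (r -> q) is true at e.

No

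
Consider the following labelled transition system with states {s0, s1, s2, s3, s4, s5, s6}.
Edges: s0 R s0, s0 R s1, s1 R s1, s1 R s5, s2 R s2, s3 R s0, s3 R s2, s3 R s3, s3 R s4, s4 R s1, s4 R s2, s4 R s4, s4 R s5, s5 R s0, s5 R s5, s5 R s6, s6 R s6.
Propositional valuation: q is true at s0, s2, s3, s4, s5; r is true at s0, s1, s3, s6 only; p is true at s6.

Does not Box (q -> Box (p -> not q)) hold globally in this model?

Let φ = not Box (q -> Box (p -> not q)). Evaluate φ at each world:
  s0 (successors {s0, s1}): φ is false.
  s1 (successors {s1, s5}): φ is false.
  s2 (successors {s2}): φ is false.
  s3 (successors {s0, s2, s3, s4}): φ is false.
  s4 (successors {s1, s2, s4, s5}): φ is false.
  s5 (successors {s0, s5, s6}): φ is false.
  s6 (successors {s6}): φ is false.
Detail at s0 (counterexample):
  At s0: Box (q -> Box (p -> not q)) is true, so not Box (q -> Box (p -> not q)) is false.
    At s0: Box (q -> Box (p -> not q)) requires q -> Box (p -> not q) at every successor {s0, s1}.
      At s0: q -> Box (p -> not q) is true.
      At s1: q -> Box (p -> not q) is true.
    So Box (q -> Box (p -> not q)) is true at s0.

No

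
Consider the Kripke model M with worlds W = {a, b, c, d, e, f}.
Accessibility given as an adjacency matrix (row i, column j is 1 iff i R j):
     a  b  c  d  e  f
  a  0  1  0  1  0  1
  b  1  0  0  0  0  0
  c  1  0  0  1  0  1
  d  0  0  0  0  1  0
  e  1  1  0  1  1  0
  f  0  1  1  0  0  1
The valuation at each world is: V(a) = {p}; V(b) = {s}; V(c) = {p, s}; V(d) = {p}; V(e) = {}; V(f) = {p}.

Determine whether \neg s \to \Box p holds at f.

No

At f: \neg s is true, \Box p is false, so \neg s \to \Box p is false.
  At f: \Box p requires p at every successor {b, c, f}.
    p fails at b, so \Box p is false at f.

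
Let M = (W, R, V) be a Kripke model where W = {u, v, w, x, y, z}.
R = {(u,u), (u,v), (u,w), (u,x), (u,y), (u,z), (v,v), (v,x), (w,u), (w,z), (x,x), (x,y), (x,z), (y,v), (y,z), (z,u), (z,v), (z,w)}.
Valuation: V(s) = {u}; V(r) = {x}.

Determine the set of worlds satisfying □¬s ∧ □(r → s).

y

Let φ = □¬s ∧ □(r → s). Evaluate φ at each world:
  u (successors {u, v, w, x, y, z}): φ is false.
  v (successors {v, x}): φ is false.
  w (successors {u, z}): φ is false.
  x (successors {x, y, z}): φ is false.
  y (successors {v, z}): φ is true.
  z (successors {u, v, w}): φ is false.
For instance, at z:
  At z: □¬s is false, □(r → s) is true, so □¬s ∧ □(r → s) is false.
    At z: □¬s requires ¬s at every successor {u, v, w}.
      ¬s fails at u, so □¬s is false at z.
    At z: □(r → s) requires r → s at every successor {u, v, w}.
      At u: r → s is true.
      At v: r → s is true.
      At w: r → s is true.
    So □(r → s) is true at z.
Satisfying worlds: {y}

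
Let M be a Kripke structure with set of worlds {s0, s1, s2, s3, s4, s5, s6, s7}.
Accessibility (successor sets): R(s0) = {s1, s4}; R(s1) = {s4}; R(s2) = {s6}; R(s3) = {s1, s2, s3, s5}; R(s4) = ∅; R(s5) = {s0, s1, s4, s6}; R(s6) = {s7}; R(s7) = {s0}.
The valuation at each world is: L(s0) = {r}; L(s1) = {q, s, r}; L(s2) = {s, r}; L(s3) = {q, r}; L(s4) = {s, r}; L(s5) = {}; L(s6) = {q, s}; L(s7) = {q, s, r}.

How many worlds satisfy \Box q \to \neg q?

7

Let φ = \Box q \to \neg q. Evaluate φ at each world:
  s0 (successors {s1, s4}): φ is true.
  s1 (successors {s4}): φ is true.
  s2 (successors {s6}): φ is true.
  s3 (successors {s1, s2, s3, s5}): φ is true.
  s4 (successors ∅): φ is true.
  s5 (successors {s0, s1, s4, s6}): φ is true.
  s6 (successors {s7}): φ is false.
  s7 (successors {s0}): φ is true.
For instance, at s6:
  At s6: \Box q is true, \neg q is false, so \Box q \to \neg q is false.
    At s6: \Box q requires q at every successor {s7}.
      At s7: q is true.
    So \Box q is true at s6.
Satisfying worlds: {s0, s1, s2, s3, s4, s5, s7}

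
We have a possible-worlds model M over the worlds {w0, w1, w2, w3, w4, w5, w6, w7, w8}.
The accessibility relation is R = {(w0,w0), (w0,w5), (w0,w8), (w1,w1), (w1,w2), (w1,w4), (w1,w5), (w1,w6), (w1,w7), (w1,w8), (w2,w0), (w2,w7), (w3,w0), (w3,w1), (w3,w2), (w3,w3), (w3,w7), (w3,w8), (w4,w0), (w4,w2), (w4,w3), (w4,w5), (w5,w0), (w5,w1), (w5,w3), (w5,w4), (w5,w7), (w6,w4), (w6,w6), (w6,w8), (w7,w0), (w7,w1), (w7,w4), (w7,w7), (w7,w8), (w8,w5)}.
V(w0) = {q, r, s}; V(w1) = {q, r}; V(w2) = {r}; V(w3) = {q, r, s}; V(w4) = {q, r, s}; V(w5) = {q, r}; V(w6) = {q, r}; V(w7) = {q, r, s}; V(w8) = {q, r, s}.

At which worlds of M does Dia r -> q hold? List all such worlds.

w0, w1, w3, w4, w5, w6, w7, w8

Let φ = Dia r -> q. Evaluate φ at each world:
  w0 (successors {w0, w5, w8}): φ is true.
  w1 (successors {w1, w2, w4, w5, w6, w7, w8}): φ is true.
  w2 (successors {w0, w7}): φ is false.
  w3 (successors {w0, w1, w2, w3, w7, w8}): φ is true.
  w4 (successors {w0, w2, w3, w5}): φ is true.
  w5 (successors {w0, w1, w3, w4, w7}): φ is true.
  w6 (successors {w4, w6, w8}): φ is true.
  w7 (successors {w0, w1, w4, w7, w8}): φ is true.
  w8 (successors {w5}): φ is true.
For instance, at w3:
  At w3: Dia r is true, q is true, so Dia r -> q is true.
    At w3: Dia r requires r at some successor in {w0, w1, w2, w3, w7, w8}.
      r holds at w0, so Dia r is true at w3.
Satisfying worlds: {w0, w1, w3, w4, w5, w6, w7, w8}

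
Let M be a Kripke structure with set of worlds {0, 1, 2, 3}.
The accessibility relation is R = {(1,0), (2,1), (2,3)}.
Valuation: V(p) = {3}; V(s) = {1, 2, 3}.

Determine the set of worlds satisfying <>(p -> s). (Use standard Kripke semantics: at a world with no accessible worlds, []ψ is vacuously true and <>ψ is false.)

Let φ = <>(p -> s). Evaluate φ at each world:
  0 (successors ∅): φ is false.
  1 (successors {0}): φ is true.
  2 (successors {1, 3}): φ is true.
  3 (successors ∅): φ is false.
For instance, at 2:
  At 2: <>(p -> s) requires p -> s at some successor in {1, 3}.
    p -> s holds at 1, so <>(p -> s) is true at 2.
Satisfying worlds: {1, 2}

1, 2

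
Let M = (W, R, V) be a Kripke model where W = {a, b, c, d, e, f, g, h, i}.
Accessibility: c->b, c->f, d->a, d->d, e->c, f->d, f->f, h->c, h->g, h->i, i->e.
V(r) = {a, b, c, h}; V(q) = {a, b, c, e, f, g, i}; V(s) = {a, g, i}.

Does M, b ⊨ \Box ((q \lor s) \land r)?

Recall that \Box ψ holds at a world iff ψ holds at every accessible world, and \Diamond ψ holds iff ψ holds at some accessible world.
At b: no accessible worlds, so \Box ((q \lor s) \land r) holds vacuously.

Yes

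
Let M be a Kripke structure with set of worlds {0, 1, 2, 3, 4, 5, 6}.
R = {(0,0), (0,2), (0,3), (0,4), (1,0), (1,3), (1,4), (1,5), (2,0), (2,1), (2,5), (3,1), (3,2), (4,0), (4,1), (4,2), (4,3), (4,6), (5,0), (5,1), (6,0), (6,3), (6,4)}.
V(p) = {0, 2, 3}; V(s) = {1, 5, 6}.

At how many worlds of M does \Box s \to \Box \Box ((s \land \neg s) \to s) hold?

7

Recall that \Box ψ holds at a world iff ψ holds at every accessible world, and \Diamond ψ holds iff ψ holds at some accessible world.
Let φ = \Box s \to \Box \Box ((s \land \neg s) \to s). Evaluate φ at each world:
  0 (successors {0, 2, 3, 4}): φ is true.
  1 (successors {0, 3, 4, 5}): φ is true.
  2 (successors {0, 1, 5}): φ is true.
  3 (successors {1, 2}): φ is true.
  4 (successors {0, 1, 2, 3, 6}): φ is true.
  5 (successors {0, 1}): φ is true.
  6 (successors {0, 3, 4}): φ is true.
For instance, at 1:
  At 1: \Box s is false, \Box \Box ((s \land \neg s) \to s) is true, so \Box s \to \Box \Box ((s \land \neg s) \to s) is true.
    At 1: \Box s requires s at every successor {0, 3, 4, 5}.
      s fails at 0, so \Box s is false at 1.
    At 1: \Box \Box ((s \land \neg s) \to s) requires \Box ((s \land \neg s) \to s) at every successor {0, 3, 4, 5}.
      At 0: \Box ((s \land \neg s) \to s) is true.
      At 3: \Box ((s \land \neg s) \to s) is true.
      At 4: \Box ((s \land \neg s) \to s) is true.
      At 5: \Box ((s \land \neg s) \to s) is true.
    So \Box \Box ((s \land \neg s) \to s) is true at 1.
Satisfying worlds: {0, 1, 2, 3, 4, 5, 6}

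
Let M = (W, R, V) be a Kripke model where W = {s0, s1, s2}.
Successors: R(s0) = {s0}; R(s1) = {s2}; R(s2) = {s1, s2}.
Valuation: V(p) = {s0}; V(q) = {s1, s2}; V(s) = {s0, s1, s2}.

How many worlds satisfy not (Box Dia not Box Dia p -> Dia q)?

0

Let φ = not (Box Dia not Box Dia p -> Dia q). Evaluate φ at each world:
  s0 (successors {s0}): φ is false.
  s1 (successors {s2}): φ is false.
  s2 (successors {s1, s2}): φ is false.
For instance, at s0:
  At s0: Box Dia not Box Dia p -> Dia q is true, so not (Box Dia not Box Dia p -> Dia q) is false.
    At s0: Box Dia not Box Dia p is false, Dia q is false, so Box Dia not Box Dia p -> Dia q is true.
      At s0: Box Dia not Box Dia p requires Dia not Box Dia p at every successor {s0}.
        Dia not Box Dia p fails at s0, so Box Dia not Box Dia p is false at s0.
      At s0: Dia q requires q at some successor in {s0}.
        At s0: q is false.
      So Dia q is false at s0.
Satisfying worlds: none.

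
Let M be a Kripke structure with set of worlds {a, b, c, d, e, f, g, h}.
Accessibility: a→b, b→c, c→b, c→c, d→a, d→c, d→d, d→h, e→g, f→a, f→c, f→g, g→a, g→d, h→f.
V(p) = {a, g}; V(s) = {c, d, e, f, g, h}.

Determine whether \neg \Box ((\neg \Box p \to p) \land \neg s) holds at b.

Yes

At b: \Box ((\neg \Box p \to p) \land \neg s) is false, so \neg \Box ((\neg \Box p \to p) \land \neg s) is true.
  At b: \Box ((\neg \Box p \to p) \land \neg s) requires (\neg \Box p \to p) \land \neg s at every successor {c}.
    (\neg \Box p \to p) \land \neg s fails at c, so \Box ((\neg \Box p \to p) \land \neg s) is false at b.
      At c: \neg \Box p \to p is false, \neg s is false, so (\neg \Box p \to p) \land \neg s is false.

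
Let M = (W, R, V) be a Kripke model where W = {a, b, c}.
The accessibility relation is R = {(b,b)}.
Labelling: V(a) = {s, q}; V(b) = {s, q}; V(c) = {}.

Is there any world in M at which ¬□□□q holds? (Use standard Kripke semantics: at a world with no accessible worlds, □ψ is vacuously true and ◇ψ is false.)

No

Let φ = ¬□□□q. Evaluate φ at each world:
  a (successors ∅): φ is false.
  b (successors {b}): φ is false.
  c (successors ∅): φ is false.
For instance, at b:
  At b: □□□q is true, so ¬□□□q is false.
    At b: □□□q requires □□q at every successor {b}.
      At b: □□q is true.
    So □□□q is true at b.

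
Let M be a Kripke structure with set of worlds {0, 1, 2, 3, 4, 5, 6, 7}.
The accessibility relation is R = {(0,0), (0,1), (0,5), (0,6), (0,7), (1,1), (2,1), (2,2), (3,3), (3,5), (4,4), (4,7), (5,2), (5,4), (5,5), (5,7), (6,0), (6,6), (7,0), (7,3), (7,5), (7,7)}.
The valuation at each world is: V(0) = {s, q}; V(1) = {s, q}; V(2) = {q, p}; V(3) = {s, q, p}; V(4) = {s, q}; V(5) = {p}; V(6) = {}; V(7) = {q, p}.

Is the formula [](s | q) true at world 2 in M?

At 2: [](s | q) requires s | q at every successor {1, 2}.
  At 1: s | q is true.
  At 2: s | q is true.
So [](s | q) is true at 2.

Yes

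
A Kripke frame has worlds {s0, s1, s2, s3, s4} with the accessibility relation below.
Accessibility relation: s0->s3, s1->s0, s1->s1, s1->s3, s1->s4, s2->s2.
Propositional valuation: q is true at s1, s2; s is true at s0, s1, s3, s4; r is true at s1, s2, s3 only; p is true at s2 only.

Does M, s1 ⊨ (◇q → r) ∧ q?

At s1: ◇q → r is true, q is true, so (◇q → r) ∧ q is true.
  At s1: ◇q is true, r is true, so ◇q → r is true.
    At s1: ◇q requires q at some successor in {s0, s1, s3, s4}.
      q holds at s1, so ◇q is true at s1.

Yes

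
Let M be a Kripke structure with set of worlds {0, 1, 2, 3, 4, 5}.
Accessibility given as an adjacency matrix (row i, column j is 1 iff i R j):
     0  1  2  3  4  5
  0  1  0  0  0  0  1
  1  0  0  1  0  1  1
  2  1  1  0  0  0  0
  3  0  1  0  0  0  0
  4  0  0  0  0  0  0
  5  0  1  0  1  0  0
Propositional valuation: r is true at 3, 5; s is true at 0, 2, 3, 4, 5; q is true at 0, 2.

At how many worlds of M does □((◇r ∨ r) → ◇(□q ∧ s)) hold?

Recall that □ψ holds at a world iff ψ holds at every accessible world, and ◇ψ holds iff ψ holds at some accessible world.
Let φ = □((◇r ∨ r) → ◇(□q ∧ s)). Evaluate φ at each world:
  0 (successors {0, 5}): φ is false.
  1 (successors {2, 4, 5}): φ is false.
  2 (successors {0, 1}): φ is false.
  3 (successors {1}): φ is true.
  4 (successors ∅): φ is true.
  5 (successors {1, 3}): φ is false.
For instance, at 2:
  At 2: □((◇r ∨ r) → ◇(□q ∧ s)) requires (◇r ∨ r) → ◇(□q ∧ s) at every successor {0, 1}.
    (◇r ∨ r) → ◇(□q ∧ s) fails at 0, so □((◇r ∨ r) → ◇(□q ∧ s)) is false at 2.
      At 0: ◇r ∨ r is true, ◇(□q ∧ s) is false, so (◇r ∨ r) → ◇(□q ∧ s) is false.
Satisfying worlds: {3, 4}

2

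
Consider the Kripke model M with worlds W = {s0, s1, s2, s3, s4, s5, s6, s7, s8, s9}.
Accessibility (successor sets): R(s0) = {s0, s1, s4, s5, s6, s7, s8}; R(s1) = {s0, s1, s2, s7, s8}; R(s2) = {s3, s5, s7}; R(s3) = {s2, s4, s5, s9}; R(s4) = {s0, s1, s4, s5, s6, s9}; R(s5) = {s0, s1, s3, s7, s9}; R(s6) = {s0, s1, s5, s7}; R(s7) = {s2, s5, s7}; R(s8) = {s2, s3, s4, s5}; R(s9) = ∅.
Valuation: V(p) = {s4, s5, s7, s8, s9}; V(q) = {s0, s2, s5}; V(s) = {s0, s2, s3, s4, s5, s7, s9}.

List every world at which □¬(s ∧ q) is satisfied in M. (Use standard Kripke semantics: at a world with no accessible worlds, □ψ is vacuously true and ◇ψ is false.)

Recall that □ψ holds at a world iff ψ holds at every accessible world, and ◇ψ holds iff ψ holds at some accessible world.
Let φ = □¬(s ∧ q). Evaluate φ at each world:
  s0 (successors {s0, s1, s4, s5, s6, s7, s8}): φ is false.
  s1 (successors {s0, s1, s2, s7, s8}): φ is false.
  s2 (successors {s3, s5, s7}): φ is false.
  s3 (successors {s2, s4, s5, s9}): φ is false.
  s4 (successors {s0, s1, s4, s5, s6, s9}): φ is false.
  s5 (successors {s0, s1, s3, s7, s9}): φ is false.
  s6 (successors {s0, s1, s5, s7}): φ is false.
  s7 (successors {s2, s5, s7}): φ is false.
  s8 (successors {s2, s3, s4, s5}): φ is false.
  s9 (successors ∅): φ is true.
For instance, at s5:
  At s5: □¬(s ∧ q) requires ¬(s ∧ q) at every successor {s0, s1, s3, s7, s9}.
    ¬(s ∧ q) fails at s0, so □¬(s ∧ q) is false at s5.
Satisfying worlds: {s9}

s9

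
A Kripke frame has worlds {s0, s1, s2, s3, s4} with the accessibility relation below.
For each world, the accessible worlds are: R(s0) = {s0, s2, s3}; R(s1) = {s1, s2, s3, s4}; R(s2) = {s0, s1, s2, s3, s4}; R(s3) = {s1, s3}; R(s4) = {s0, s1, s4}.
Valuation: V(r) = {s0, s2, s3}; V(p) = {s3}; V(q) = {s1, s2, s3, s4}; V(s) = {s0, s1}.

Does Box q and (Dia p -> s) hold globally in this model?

No

Let φ = Box q and (Dia p -> s). Evaluate φ at each world:
  s0 (successors {s0, s2, s3}): φ is false.
  s1 (successors {s1, s2, s3, s4}): φ is true.
  s2 (successors {s0, s1, s2, s3, s4}): φ is false.
  s3 (successors {s1, s3}): φ is false.
  s4 (successors {s0, s1, s4}): φ is false.
Detail at s0 (counterexample):
  At s0: Box q is false, Dia p -> s is true, so Box q and (Dia p -> s) is false.
    At s0: Box q requires q at every successor {s0, s2, s3}.
      q fails at s0, so Box q is false at s0.
    At s0: Dia p is true, s is true, so Dia p -> s is true.
      At s0: Dia p requires p at some successor in {s0, s2, s3}.
        p holds at s3, so Dia p is true at s0.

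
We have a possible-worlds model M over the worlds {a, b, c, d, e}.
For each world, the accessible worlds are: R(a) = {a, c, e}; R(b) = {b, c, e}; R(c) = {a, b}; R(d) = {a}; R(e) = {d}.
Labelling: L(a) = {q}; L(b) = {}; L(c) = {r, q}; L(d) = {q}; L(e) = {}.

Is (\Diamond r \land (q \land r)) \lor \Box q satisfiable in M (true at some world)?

Yes

Let φ = (\Diamond r \land (q \land r)) \lor \Box q. Evaluate φ at each world:
  a (successors {a, c, e}): φ is false.
  b (successors {b, c, e}): φ is false.
  c (successors {a, b}): φ is false.
  d (successors {a}): φ is true.
  e (successors {d}): φ is true.
Detail at d (witness):
  At d: \Diamond r \land (q \land r) is false, \Box q is true, so (\Diamond r \land (q \land r)) \lor \Box q is true.
    At d: \Diamond r is false, q \land r is false, so \Diamond r \land (q \land r) is false.
      At d: \Diamond r requires r at some successor in {a}.
        At a: r is false.
      So \Diamond r is false at d.
    At d: \Box q requires q at every successor {a}.
      At a: q is true.
    So \Box q is true at d.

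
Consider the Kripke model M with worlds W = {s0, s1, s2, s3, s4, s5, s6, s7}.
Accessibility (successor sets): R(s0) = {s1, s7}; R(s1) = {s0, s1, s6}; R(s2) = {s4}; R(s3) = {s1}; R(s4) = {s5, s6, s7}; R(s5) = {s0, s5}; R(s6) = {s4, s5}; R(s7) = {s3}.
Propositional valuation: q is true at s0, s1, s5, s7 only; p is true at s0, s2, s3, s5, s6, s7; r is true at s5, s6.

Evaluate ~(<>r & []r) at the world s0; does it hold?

Yes

At s0: <>r & []r is false, so ~(<>r & []r) is true.
  At s0: <>r is false, []r is false, so <>r & []r is false.
    At s0: <>r requires r at some successor in {s1, s7}.
      At s1: r is false.
      At s7: r is false.
    So <>r is false at s0.
    At s0: []r requires r at every successor {s1, s7}.
      r fails at s1, so []r is false at s0.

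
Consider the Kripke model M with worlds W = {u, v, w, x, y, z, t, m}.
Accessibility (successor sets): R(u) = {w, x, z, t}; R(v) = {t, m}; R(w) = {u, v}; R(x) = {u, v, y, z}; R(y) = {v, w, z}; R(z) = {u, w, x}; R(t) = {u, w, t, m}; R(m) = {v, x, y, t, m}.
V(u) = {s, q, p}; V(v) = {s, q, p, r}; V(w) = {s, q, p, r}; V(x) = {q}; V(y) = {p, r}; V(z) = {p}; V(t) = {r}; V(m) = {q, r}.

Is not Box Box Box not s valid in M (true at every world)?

Yes

Recall that Box ψ holds at a world iff ψ holds at every accessible world, and Dia ψ holds iff ψ holds at some accessible world.
Let φ = not Box Box Box not s. Evaluate φ at each world:
  u (successors {w, x, z, t}): φ is true.
  v (successors {t, m}): φ is true.
  w (successors {u, v}): φ is true.
  x (successors {u, v, y, z}): φ is true.
  y (successors {v, w, z}): φ is true.
  z (successors {u, w, x}): φ is true.
  t (successors {u, w, t, m}): φ is true.
  m (successors {v, x, y, t, m}): φ is true.
For instance, at w:
  At w: Box Box Box not s is false, so not Box Box Box not s is true.
    At w: Box Box Box not s requires Box Box not s at every successor {u, v}.
      Box Box not s fails at u, so Box Box Box not s is false at w.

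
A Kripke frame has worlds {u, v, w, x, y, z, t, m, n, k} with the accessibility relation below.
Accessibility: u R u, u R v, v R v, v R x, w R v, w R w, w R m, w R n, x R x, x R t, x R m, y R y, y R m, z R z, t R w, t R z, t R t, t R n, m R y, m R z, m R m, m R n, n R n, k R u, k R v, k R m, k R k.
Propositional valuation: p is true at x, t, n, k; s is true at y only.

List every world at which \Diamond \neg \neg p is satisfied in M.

v, w, x, t, m, n, k

Recall that \Diamond ψ holds at a world iff ψ holds at some accessible world.
Let φ = \Diamond \neg \neg p. Evaluate φ at each world:
  u (successors {u, v}): φ is false.
  v (successors {v, x}): φ is true.
  w (successors {v, w, m, n}): φ is true.
  x (successors {x, t, m}): φ is true.
  y (successors {y, m}): φ is false.
  z (successors {z}): φ is false.
  t (successors {w, z, t, n}): φ is true.
  m (successors {y, z, m, n}): φ is true.
  n (successors {n}): φ is true.
  k (successors {u, v, m, k}): φ is true.
For instance, at y:
  At y: \Diamond \neg \neg p requires \neg \neg p at some successor in {y, m}.
    At y: \neg \neg p is false.
    At m: \neg \neg p is false.
  So \Diamond \neg \neg p is false at y.
Satisfying worlds: {v, w, x, t, m, n, k}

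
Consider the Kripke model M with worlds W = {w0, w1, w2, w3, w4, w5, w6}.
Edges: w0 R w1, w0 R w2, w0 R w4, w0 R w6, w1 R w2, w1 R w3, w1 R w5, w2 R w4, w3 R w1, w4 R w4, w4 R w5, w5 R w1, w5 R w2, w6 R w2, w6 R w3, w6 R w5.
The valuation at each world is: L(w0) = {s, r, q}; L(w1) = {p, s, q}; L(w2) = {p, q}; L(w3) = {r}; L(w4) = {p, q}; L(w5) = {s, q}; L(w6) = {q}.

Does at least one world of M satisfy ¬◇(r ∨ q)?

No

Let φ = ¬◇(r ∨ q). Evaluate φ at each world:
  w0 (successors {w1, w2, w4, w6}): φ is false.
  w1 (successors {w2, w3, w5}): φ is false.
  w2 (successors {w4}): φ is false.
  w3 (successors {w1}): φ is false.
  w4 (successors {w4, w5}): φ is false.
  w5 (successors {w1, w2}): φ is false.
  w6 (successors {w2, w3, w5}): φ is false.
For instance, at w1:
  At w1: ◇(r ∨ q) is true, so ¬◇(r ∨ q) is false.
    At w1: ◇(r ∨ q) requires r ∨ q at some successor in {w2, w3, w5}.
      r ∨ q holds at w2, so ◇(r ∨ q) is true at w1.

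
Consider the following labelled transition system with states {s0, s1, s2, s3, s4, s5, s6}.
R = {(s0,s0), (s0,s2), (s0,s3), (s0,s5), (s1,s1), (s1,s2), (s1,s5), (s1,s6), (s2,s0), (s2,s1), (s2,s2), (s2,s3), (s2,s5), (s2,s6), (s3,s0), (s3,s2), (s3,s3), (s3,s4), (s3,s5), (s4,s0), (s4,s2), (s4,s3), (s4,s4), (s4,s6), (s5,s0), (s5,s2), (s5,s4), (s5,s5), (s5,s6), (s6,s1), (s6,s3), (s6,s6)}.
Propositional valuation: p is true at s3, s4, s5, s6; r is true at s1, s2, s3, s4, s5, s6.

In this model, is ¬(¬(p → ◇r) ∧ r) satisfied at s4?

Yes

Recall that ◇ψ holds at a world iff ψ holds at some accessible world.
At s4: ¬(p → ◇r) ∧ r is false, so ¬(¬(p → ◇r) ∧ r) is true.
  At s4: ¬(p → ◇r) is false, r is true, so ¬(p → ◇r) ∧ r is false.
    At s4: p → ◇r is true, so ¬(p → ◇r) is false.
      At s4: p is true, ◇r is true, so p → ◇r is true.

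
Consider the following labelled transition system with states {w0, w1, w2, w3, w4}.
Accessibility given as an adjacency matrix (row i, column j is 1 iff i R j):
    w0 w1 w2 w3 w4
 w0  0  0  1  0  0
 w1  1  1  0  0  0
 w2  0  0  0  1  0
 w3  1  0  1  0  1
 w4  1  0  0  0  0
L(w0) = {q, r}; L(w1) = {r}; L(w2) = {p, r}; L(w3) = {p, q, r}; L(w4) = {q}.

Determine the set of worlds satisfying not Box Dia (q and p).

Let φ = not Box Dia (q and p). Evaluate φ at each world:
  w0 (successors {w2}): φ is false.
  w1 (successors {w0, w1}): φ is true.
  w2 (successors {w3}): φ is true.
  w3 (successors {w0, w2, w4}): φ is true.
  w4 (successors {w0}): φ is true.
For instance, at w1:
  At w1: Box Dia (q and p) is false, so not Box Dia (q and p) is true.
    At w1: Box Dia (q and p) requires Dia (q and p) at every successor {w0, w1}.
      Dia (q and p) fails at w0, so Box Dia (q and p) is false at w1.
Satisfying worlds: {w1, w2, w3, w4}

w1, w2, w3, w4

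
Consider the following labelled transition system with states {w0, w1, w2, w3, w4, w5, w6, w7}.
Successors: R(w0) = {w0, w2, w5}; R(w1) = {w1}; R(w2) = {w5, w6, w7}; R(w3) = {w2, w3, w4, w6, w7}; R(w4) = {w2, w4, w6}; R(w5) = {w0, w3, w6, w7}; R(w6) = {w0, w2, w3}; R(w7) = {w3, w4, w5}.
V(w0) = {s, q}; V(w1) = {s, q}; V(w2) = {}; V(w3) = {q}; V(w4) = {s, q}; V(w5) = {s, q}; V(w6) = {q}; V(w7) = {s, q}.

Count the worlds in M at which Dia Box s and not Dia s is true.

Let φ = Dia Box s and not Dia s. Evaluate φ at each world:
  w0 (successors {w0, w2, w5}): φ is false.
  w1 (successors {w1}): φ is false.
  w2 (successors {w5, w6, w7}): φ is false.
  w3 (successors {w2, w3, w4, w6, w7}): φ is false.
  w4 (successors {w2, w4, w6}): φ is false.
  w5 (successors {w0, w3, w6, w7}): φ is false.
  w6 (successors {w0, w2, w3}): φ is false.
  w7 (successors {w3, w4, w5}): φ is false.
For instance, at w3:
  At w3: Dia Box s is false, not Dia s is false, so Dia Box s and not Dia s is false.
    At w3: Dia Box s requires Box s at some successor in {w2, w3, w4, w6, w7}.
      At w2: Box s is false.
      At w3: Box s is false.
      At w4: Box s is false.
      At w6: Box s is false.
      At w7: Box s is false.
    So Dia Box s is false at w3.
    At w3: Dia s is true, so not Dia s is false.
      At w3: Dia s requires s at some successor in {w2, w3, w4, w6, w7}.
        s holds at w4, so Dia s is true at w3.
Satisfying worlds: none.

0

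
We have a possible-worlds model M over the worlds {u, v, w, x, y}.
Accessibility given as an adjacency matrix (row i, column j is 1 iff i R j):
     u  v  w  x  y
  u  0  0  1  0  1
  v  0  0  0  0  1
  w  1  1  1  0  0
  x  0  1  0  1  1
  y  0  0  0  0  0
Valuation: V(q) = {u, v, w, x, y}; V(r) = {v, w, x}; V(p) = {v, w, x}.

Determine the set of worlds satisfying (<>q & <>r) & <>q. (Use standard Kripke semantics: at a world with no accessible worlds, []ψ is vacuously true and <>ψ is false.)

Let φ = (<>q & <>r) & <>q. Evaluate φ at each world:
  u (successors {w, y}): φ is true.
  v (successors {y}): φ is false.
  w (successors {u, v, w}): φ is true.
  x (successors {v, x, y}): φ is true.
  y (successors ∅): φ is false.
For instance, at u:
  At u: <>q & <>r is true, <>q is true, so (<>q & <>r) & <>q is true.
    At u: <>q is true, <>r is true, so <>q & <>r is true.
      At u: <>q requires q at some successor in {w, y}.
        q holds at w, so <>q is true at u.
      At u: <>r requires r at some successor in {w, y}.
        r holds at w, so <>r is true at u.
    At u: <>q requires q at some successor in {w, y}.
      q holds at w, so <>q is true at u.
Satisfying worlds: {u, w, x}

u, w, x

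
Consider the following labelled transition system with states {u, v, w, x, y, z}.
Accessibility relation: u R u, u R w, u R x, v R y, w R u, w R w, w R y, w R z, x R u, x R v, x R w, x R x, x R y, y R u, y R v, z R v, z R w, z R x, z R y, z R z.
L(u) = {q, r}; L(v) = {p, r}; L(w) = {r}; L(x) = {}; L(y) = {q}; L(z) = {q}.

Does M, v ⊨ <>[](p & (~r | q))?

No

At v: <>[](p & (~r | q)) requires [](p & (~r | q)) at some successor in {y}.
  At y: [](p & (~r | q)) is false.
So <>[](p & (~r | q)) is false at v.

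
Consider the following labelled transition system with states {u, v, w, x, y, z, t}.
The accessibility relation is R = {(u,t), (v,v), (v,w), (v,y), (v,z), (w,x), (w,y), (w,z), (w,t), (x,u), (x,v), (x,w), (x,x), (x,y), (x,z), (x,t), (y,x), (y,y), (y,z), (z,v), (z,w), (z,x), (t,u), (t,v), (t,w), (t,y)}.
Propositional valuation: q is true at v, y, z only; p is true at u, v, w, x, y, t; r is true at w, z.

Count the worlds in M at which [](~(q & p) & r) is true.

0

Let φ = [](~(q & p) & r). Evaluate φ at each world:
  u (successors {t}): φ is false.
  v (successors {v, w, y, z}): φ is false.
  w (successors {x, y, z, t}): φ is false.
  x (successors {u, v, w, x, y, z, t}): φ is false.
  y (successors {x, y, z}): φ is false.
  z (successors {v, w, x}): φ is false.
  t (successors {u, v, w, y}): φ is false.
For instance, at x:
  At x: [](~(q & p) & r) requires ~(q & p) & r at every successor {u, v, w, x, y, z, t}.
    ~(q & p) & r fails at u, so [](~(q & p) & r) is false at x.
Satisfying worlds: none.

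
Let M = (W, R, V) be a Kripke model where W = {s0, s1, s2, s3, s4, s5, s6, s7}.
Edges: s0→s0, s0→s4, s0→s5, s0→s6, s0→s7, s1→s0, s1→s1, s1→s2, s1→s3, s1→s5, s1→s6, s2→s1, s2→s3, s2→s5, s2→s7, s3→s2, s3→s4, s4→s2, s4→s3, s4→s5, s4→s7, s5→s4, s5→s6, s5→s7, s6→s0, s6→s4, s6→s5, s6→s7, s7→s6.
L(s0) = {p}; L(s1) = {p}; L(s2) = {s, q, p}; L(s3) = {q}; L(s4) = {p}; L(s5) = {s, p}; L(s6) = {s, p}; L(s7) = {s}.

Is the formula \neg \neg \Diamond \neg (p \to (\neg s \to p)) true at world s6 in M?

Recall that \Diamond ψ holds at a world iff ψ holds at some accessible world.
At s6: \neg \Diamond \neg (p \to (\neg s \to p)) is true, so \neg \neg \Diamond \neg (p \to (\neg s \to p)) is false.
  At s6: \Diamond \neg (p \to (\neg s \to p)) is false, so \neg \Diamond \neg (p \to (\neg s \to p)) is true.
    At s6: \Diamond \neg (p \to (\neg s \to p)) requires \neg (p \to (\neg s \to p)) at some successor in {s0, s4, s5, s7}.
      At s0: \neg (p \to (\neg s \to p)) is false.
      At s4: \neg (p \to (\neg s \to p)) is false.
      At s5: \neg (p \to (\neg s \to p)) is false.
      At s7: \neg (p \to (\neg s \to p)) is false.
    So \Diamond \neg (p \to (\neg s \to p)) is false at s6.

No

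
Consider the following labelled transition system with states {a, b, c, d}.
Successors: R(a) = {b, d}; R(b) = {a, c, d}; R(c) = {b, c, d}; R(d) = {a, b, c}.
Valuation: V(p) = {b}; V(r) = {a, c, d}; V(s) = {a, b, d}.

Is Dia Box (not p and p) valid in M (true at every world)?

Let φ = Dia Box (not p and p). Evaluate φ at each world:
  a (successors {b, d}): φ is false.
  b (successors {a, c, d}): φ is false.
  c (successors {b, c, d}): φ is false.
  d (successors {a, b, c}): φ is false.
Detail at a (counterexample):
  At a: Dia Box (not p and p) requires Box (not p and p) at some successor in {b, d}.
    At b: Box (not p and p) is false.
    At d: Box (not p and p) is false.
  So Dia Box (not p and p) is false at a.

No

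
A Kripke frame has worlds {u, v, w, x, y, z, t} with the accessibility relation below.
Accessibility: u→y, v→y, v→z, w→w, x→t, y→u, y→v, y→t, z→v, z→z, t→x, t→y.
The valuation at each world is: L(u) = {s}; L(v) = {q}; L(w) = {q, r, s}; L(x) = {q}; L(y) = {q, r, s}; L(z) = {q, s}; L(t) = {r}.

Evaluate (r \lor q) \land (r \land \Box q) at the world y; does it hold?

At y: r \lor q is true, r \land \Box q is false, so (r \lor q) \land (r \land \Box q) is false.
  At y: r is true, \Box q is false, so r \land \Box q is false.
    At y: \Box q requires q at every successor {u, v, t}.
      q fails at u, so \Box q is false at y.

No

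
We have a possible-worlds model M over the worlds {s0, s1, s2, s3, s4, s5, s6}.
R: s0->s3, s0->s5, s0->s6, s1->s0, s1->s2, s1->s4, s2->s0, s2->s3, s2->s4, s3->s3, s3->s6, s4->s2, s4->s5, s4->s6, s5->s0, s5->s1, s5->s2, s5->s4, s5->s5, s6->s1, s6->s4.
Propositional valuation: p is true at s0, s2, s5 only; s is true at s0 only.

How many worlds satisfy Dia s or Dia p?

Recall that Dia ψ holds at a world iff ψ holds at some accessible world.
Let φ = Dia s or Dia p. Evaluate φ at each world:
  s0 (successors {s3, s5, s6}): φ is true.
  s1 (successors {s0, s2, s4}): φ is true.
  s2 (successors {s0, s3, s4}): φ is true.
  s3 (successors {s3, s6}): φ is false.
  s4 (successors {s2, s5, s6}): φ is true.
  s5 (successors {s0, s1, s2, s4, s5}): φ is true.
  s6 (successors {s1, s4}): φ is false.
For instance, at s2:
  At s2: Dia s is true, Dia p is true, so Dia s or Dia p is true.
    At s2: Dia s requires s at some successor in {s0, s3, s4}.
      s holds at s0, so Dia s is true at s2.
    At s2: Dia p requires p at some successor in {s0, s3, s4}.
      p holds at s0, so Dia p is true at s2.
Satisfying worlds: {s0, s1, s2, s4, s5}

5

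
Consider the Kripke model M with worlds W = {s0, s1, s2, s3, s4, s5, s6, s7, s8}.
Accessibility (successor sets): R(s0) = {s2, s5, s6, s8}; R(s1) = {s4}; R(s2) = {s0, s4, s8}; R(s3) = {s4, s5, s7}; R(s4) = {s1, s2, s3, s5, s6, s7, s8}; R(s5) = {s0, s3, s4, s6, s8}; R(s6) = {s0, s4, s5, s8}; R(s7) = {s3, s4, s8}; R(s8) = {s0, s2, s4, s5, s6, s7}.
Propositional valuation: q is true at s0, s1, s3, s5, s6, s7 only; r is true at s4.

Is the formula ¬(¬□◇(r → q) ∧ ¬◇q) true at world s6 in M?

Recall that □ψ holds at a world iff ψ holds at every accessible world, and ◇ψ holds iff ψ holds at some accessible world.
At s6: ¬□◇(r → q) ∧ ¬◇q is false, so ¬(¬□◇(r → q) ∧ ¬◇q) is true.
  At s6: ¬□◇(r → q) is false, ¬◇q is false, so ¬□◇(r → q) ∧ ¬◇q is false.
    At s6: □◇(r → q) is true, so ¬□◇(r → q) is false.
      At s6: □◇(r → q) requires ◇(r → q) at every successor {s0, s4, s5, s8}.
        At s0: ◇(r → q) is true.
        At s4: ◇(r → q) is true.
        At s5: ◇(r → q) is true.
        At s8: ◇(r → q) is true.
      So □◇(r → q) is true at s6.
    At s6: ◇q is true, so ¬◇q is false.
      At s6: ◇q requires q at some successor in {s0, s4, s5, s8}.
        q holds at s0, so ◇q is true at s6.

Yes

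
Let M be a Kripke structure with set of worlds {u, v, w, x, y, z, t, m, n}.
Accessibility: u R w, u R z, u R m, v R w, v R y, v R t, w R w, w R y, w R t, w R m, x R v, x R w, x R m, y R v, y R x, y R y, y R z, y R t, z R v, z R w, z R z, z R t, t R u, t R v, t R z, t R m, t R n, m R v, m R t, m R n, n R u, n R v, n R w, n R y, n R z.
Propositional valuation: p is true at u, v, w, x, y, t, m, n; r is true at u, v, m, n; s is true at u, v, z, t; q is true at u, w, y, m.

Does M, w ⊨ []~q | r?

No

At w: []~q is false, r is false, so []~q | r is false.
  At w: []~q requires ~q at every successor {w, y, t, m}.
    ~q fails at w, so []~q is false at w.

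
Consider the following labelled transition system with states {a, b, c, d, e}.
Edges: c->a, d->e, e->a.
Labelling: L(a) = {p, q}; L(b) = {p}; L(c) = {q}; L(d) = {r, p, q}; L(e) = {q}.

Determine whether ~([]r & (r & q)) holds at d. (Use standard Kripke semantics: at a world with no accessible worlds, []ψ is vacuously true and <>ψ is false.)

At d: []r & (r & q) is false, so ~([]r & (r & q)) is true.
  At d: []r is false, r & q is true, so []r & (r & q) is false.
    At d: []r requires r at every successor {e}.
      r fails at e, so []r is false at d.

Yes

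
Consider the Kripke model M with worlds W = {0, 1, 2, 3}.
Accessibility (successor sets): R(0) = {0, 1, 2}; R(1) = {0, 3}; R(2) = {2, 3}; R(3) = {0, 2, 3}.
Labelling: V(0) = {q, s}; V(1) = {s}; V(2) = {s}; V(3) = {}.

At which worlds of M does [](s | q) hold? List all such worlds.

0

Let φ = [](s | q). Evaluate φ at each world:
  0 (successors {0, 1, 2}): φ is true.
  1 (successors {0, 3}): φ is false.
  2 (successors {2, 3}): φ is false.
  3 (successors {0, 2, 3}): φ is false.
For instance, at 1:
  At 1: [](s | q) requires s | q at every successor {0, 3}.
    s | q fails at 3, so [](s | q) is false at 1.
Satisfying worlds: {0}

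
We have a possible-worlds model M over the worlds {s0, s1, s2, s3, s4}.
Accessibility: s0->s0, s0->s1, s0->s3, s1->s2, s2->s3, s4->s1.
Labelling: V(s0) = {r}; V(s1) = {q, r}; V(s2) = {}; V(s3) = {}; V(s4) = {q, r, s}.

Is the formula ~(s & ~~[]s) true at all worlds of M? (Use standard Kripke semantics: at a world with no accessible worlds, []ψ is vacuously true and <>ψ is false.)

Yes

Let φ = ~(s & ~~[]s). Evaluate φ at each world:
  s0 (successors {s0, s1, s3}): φ is true.
  s1 (successors {s2}): φ is true.
  s2 (successors {s3}): φ is true.
  s3 (successors ∅): φ is true.
  s4 (successors {s1}): φ is true.
For instance, at s1:
  At s1: s & ~~[]s is false, so ~(s & ~~[]s) is true.
    At s1: s is false, ~~[]s is false, so s & ~~[]s is false.
      At s1: ~[]s is true, so ~~[]s is false.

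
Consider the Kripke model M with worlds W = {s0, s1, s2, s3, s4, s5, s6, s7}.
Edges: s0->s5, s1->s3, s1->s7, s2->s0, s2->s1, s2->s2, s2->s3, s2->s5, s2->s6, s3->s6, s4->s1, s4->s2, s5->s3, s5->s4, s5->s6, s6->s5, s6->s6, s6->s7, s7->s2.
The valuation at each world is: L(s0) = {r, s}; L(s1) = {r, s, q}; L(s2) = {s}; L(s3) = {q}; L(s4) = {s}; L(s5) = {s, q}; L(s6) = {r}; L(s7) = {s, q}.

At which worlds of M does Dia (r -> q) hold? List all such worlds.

Recall that Dia ψ holds at a world iff ψ holds at some accessible world.
Let φ = Dia (r -> q). Evaluate φ at each world:
  s0 (successors {s5}): φ is true.
  s1 (successors {s3, s7}): φ is true.
  s2 (successors {s0, s1, s2, s3, s5, s6}): φ is true.
  s3 (successors {s6}): φ is false.
  s4 (successors {s1, s2}): φ is true.
  s5 (successors {s3, s4, s6}): φ is true.
  s6 (successors {s5, s6, s7}): φ is true.
  s7 (successors {s2}): φ is true.
For instance, at s5:
  At s5: Dia (r -> q) requires r -> q at some successor in {s3, s4, s6}.
    r -> q holds at s3, so Dia (r -> q) is true at s5.
Satisfying worlds: {s0, s1, s2, s4, s5, s6, s7}

s0, s1, s2, s4, s5, s6, s7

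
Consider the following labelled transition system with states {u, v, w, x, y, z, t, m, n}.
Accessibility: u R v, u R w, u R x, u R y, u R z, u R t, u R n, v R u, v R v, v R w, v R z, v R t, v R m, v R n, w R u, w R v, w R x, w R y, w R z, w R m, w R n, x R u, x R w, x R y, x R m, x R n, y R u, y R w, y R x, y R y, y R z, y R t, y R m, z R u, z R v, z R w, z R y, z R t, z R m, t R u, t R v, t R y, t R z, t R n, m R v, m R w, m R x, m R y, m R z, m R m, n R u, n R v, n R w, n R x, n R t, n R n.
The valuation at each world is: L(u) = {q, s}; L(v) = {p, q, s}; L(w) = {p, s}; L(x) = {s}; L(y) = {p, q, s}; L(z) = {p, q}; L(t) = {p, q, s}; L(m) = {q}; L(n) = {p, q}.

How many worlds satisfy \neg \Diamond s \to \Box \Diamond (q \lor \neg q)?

9

Recall that \Box ψ holds at a world iff ψ holds at every accessible world, and \Diamond ψ holds iff ψ holds at some accessible world.
Let φ = \neg \Diamond s \to \Box \Diamond (q \lor \neg q). Evaluate φ at each world:
  u (successors {v, w, x, y, z, t, n}): φ is true.
  v (successors {u, v, w, z, t, m, n}): φ is true.
  w (successors {u, v, x, y, z, m, n}): φ is true.
  x (successors {u, w, y, m, n}): φ is true.
  y (successors {u, w, x, y, z, t, m}): φ is true.
  z (successors {u, v, w, y, t, m}): φ is true.
  t (successors {u, v, y, z, n}): φ is true.
  m (successors {v, w, x, y, z, m}): φ is true.
  n (successors {u, v, w, x, t, n}): φ is true.
For instance, at x:
  At x: \neg \Diamond s is false, \Box \Diamond (q \lor \neg q) is true, so \neg \Diamond s \to \Box \Diamond (q \lor \neg q) is true.
    At x: \Diamond s is true, so \neg \Diamond s is false.
      At x: \Diamond s requires s at some successor in {u, w, y, m, n}.
        s holds at u, so \Diamond s is true at x.
    At x: \Box \Diamond (q \lor \neg q) requires \Diamond (q \lor \neg q) at every successor {u, w, y, m, n}.
      At u: \Diamond (q \lor \neg q) is true.
      At w: \Diamond (q \lor \neg q) is true.
      At y: \Diamond (q \lor \neg q) is true.
      At m: \Diamond (q \lor \neg q) is true.
      At n: \Diamond (q \lor \neg q) is true.
    So \Box \Diamond (q \lor \neg q) is true at x.
Satisfying worlds: {u, v, w, x, y, z, t, m, n}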